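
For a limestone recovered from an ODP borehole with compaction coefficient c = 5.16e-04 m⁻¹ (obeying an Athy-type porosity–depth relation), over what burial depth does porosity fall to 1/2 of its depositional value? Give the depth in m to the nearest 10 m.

1340 m

Working in km (1 km = 1000 m; c in km⁻¹ = c in m⁻¹ × 1000):
φ/φ₀ = 1/2 ⇒ exp(−c·z) = 1/2 ⇒ z = ln(2) / c
z = 0.6931 / 0.516 = 1.343 km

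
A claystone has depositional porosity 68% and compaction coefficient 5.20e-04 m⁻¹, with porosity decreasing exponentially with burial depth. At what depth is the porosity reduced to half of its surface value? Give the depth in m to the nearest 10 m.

1330 m

Working in km (1 km = 1000 m; k in km⁻¹ = k in m⁻¹ × 1000):
φ/φ₀ = 1/2 ⇒ exp(−k·Z) = 1/2 ⇒ Z = ln(2) / k
Z = 0.6931 / 0.52 = 1.333 km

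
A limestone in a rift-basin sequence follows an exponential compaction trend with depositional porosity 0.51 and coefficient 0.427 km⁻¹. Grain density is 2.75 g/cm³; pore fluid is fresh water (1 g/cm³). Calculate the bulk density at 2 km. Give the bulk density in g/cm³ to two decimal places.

Porosity at depth: n = 0.51·exp(−0.427×2) = 0.51×0.4257 = 0.2171
Bulk density: ρ_b = (1−n)ρ_g + n·ρ_f = 0.7829×2.75 + 0.2171×1
       = 2.153 + 0.217 = 2.370 g/cm³

2.37 g/cm³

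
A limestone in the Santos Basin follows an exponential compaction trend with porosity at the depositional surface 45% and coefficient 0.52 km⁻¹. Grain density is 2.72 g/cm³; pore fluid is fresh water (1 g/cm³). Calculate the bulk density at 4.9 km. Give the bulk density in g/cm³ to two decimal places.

Porosity at depth: phi = 0.45·exp(−0.52×4.9) = 0.45×0.0782 = 0.0352
Bulk density: ρ_b = (1−phi)ρ_g + phi·ρ_f = 0.9648×2.72 + 0.0352×1
       = 2.624 + 0.035 = 2.659 g/cm³

2.66 g/cm³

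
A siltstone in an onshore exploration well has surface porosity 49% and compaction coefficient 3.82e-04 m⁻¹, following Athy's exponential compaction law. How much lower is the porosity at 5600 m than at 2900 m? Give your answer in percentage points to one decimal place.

10.4 percentage points

Working in km (1 km = 1000 m; c in km⁻¹ = c in m⁻¹ × 1000):
n(2.9) = 0.49·e^(−0.382×2.9) = 0.1618
n(5.6) = 0.49·e^(−0.382×5.6) = 0.0577
Δn = 0.1618 − 0.0577 = 0.1041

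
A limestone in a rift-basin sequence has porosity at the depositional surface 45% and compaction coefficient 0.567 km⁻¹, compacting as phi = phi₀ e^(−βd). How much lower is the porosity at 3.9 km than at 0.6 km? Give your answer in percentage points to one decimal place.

27.1 percentage points

phi(0.6) = 0.45·e^(−0.567×0.6) = 0.3202
phi(3.9) = 0.45·e^(−0.567×3.9) = 0.0493
Δphi = 0.3202 − 0.0493 = 0.2709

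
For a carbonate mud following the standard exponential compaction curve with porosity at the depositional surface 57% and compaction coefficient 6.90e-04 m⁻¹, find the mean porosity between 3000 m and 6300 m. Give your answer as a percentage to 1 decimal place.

Working in km (1 km = 1000 m; β in km⁻¹ = β in m⁻¹ × 1000):
⟨phi⟩ = (1/(d₂−d₁)) ∫ phi₀ e^(−βd) dd = phi₀·(e^(−β·d₁) − e^(−β·d₂)) / (β·(d₂−d₁))
e^(−0.69×3) = 0.1262; e^(−0.69×6.3) = 0.0129
⟨phi⟩ = 0.57 × (0.1262 − 0.0129) / (0.69 × 3.3) = 0.57 × 0.0497 = 0.0283

2.8%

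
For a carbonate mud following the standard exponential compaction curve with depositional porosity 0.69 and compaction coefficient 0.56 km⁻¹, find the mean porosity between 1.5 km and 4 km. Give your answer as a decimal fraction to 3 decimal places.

⟨φ⟩ = (1/(z₂−z₁)) ∫ φ₀ e^(−βz) dz = φ₀·(e^(−β·z₁) − e^(−β·z₂)) / (β·(z₂−z₁))
e^(−0.56×1.5) = 0.4317; e^(−0.56×4) = 0.1065
⟨φ⟩ = 0.69 × (0.4317 − 0.1065) / (0.56 × 2.5) = 0.69 × 0.2323 = 0.1603

0.160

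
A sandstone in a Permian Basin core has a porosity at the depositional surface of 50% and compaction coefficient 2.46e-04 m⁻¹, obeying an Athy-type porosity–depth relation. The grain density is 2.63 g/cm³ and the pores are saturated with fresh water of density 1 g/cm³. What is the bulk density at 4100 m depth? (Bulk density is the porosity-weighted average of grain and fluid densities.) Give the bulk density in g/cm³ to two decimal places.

2.33 g/cm³

Working in km (1 km = 1000 m; k in km⁻¹ = k in m⁻¹ × 1000):
Porosity at depth: n = 0.5·exp(−0.246×4.1) = 0.5×0.3647 = 0.1824
Bulk density: ρ_b = (1−n)ρ_g + n·ρ_f = 0.8176×2.63 + 0.1824×1
       = 2.150 + 0.182 = 2.333 g/cm³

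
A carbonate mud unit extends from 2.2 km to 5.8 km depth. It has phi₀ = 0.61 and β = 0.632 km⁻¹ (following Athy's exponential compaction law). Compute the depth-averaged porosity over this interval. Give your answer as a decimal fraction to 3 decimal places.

0.060

⟨phi⟩ = (1/(d₂−d₁)) ∫ phi₀ e^(−βd) dd = phi₀·(e^(−β·d₁) − e^(−β·d₂)) / (β·(d₂−d₁))
e^(−0.632×2.2) = 0.2490; e^(−0.632×5.8) = 0.0256
⟨phi⟩ = 0.61 × (0.2490 − 0.0256) / (0.632 × 3.6) = 0.61 × 0.0982 = 0.0599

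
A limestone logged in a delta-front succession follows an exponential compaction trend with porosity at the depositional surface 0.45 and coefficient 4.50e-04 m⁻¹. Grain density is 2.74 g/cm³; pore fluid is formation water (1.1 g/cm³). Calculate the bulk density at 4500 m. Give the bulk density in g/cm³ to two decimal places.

Working in km (1 km = 1000 m; c in km⁻¹ = c in m⁻¹ × 1000):
Porosity at depth: φ = 0.45·exp(−0.45×4.5) = 0.45×0.1320 = 0.0594
Bulk density: ρ_b = (1−φ)ρ_g + φ·ρ_f = 0.9406×2.74 + 0.0594×1.1
       = 2.577 + 0.065 = 2.643 g/cm³

2.64 g/cm³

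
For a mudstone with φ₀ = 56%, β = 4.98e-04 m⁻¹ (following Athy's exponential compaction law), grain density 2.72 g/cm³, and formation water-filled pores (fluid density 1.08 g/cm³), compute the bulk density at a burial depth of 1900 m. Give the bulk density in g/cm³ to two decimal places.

Working in km (1 km = 1000 m; β in km⁻¹ = β in m⁻¹ × 1000):
Porosity at depth: φ = 0.56·exp(−0.498×1.9) = 0.56×0.3882 = 0.2174
Bulk density: ρ_b = (1−φ)ρ_g + φ·ρ_f = 0.7826×2.72 + 0.2174×1.08
       = 2.129 + 0.235 = 2.363 g/cm³

2.36 g/cm³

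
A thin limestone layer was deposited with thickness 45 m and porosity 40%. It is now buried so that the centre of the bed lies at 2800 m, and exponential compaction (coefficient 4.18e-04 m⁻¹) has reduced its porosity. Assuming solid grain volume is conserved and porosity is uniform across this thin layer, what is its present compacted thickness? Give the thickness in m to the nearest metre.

Working in km (1 km = 1000 m; k in km⁻¹ = k in m⁻¹ × 1000):
Porosity at 2.8 km: n = 0.4·exp(−0.418×2.8) = 0.1241
Solid-volume conservation: h(1−n) = h₀(1−n₀) ⇒ h = h₀·(1−n₀)/(1−n)
h = 0.045 × (1 − 0.4)/(1 − 0.1241) = 0.045 × 0.6850 = 0.0308 km

31 m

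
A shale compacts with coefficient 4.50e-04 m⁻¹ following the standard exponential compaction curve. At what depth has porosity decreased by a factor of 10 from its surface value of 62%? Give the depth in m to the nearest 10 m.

5120 m

Working in km (1 km = 1000 m; k in km⁻¹ = k in m⁻¹ × 1000):
φ/φ₀ = 1/10 ⇒ exp(−k·Z) = 1/10 ⇒ Z = ln(10) / k
Z = 2.3026 / 0.45 = 5.117 km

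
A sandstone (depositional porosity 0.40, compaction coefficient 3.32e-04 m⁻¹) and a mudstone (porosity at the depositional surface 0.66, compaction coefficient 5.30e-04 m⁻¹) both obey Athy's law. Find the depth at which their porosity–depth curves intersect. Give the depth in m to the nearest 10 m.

2530 m

Working in km (1 km = 1000 m; β in km⁻¹ = β in m⁻¹ × 1000):
Set φ₀ₐ e^(−βₐZ) = φ₀ᵦ e^(−βᵦZ) ⇒ ln(φ₀ₐ/φ₀ᵦ) = (βₐ − βᵦ)·Z
Z = ln(0.4/0.66) / (0.332 − 0.53) = -0.5008 / -0.198 = 2.529 km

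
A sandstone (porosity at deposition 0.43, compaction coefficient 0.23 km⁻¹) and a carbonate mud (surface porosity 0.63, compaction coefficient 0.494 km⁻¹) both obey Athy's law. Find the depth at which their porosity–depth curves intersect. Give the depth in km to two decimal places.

Set n₀ₐ e^(−kₐZ) = n₀ᵦ e^(−kᵦZ) ⇒ ln(n₀ₐ/n₀ᵦ) = (kₐ − kᵦ)·Z
Z = ln(0.43/0.63) / (0.23 − 0.494) = -0.3819 / -0.264 = 1.447 km

1.45 km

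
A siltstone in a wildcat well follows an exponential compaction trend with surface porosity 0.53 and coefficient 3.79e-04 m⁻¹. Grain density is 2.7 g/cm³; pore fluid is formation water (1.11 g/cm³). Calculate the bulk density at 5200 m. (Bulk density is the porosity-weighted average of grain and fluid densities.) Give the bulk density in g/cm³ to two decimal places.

Working in km (1 km = 1000 m; β in km⁻¹ = β in m⁻¹ × 1000):
Porosity at depth: phi = 0.53·exp(−0.379×5.2) = 0.53×0.1393 = 0.0739
Bulk density: ρ_b = (1−phi)ρ_g + phi·ρ_f = 0.9261×2.7 + 0.0739×1.11
       = 2.501 + 0.082 = 2.583 g/cm³

2.58 g/cm³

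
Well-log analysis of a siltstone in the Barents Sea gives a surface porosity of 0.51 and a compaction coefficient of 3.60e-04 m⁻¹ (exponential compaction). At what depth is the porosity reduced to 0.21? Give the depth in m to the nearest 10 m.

2460 m

Working in km (1 km = 1000 m; c in km⁻¹ = c in m⁻¹ × 1000):
Invert Athy's law: Z = ln(n₀/n) / c
Z = ln(0.51/0.21) / 0.36 = ln(2.429) / 0.36 = 0.8873 / 0.36 = 2.465 km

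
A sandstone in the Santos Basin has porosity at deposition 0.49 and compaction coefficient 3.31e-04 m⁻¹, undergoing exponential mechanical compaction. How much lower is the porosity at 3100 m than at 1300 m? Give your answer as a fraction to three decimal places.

Working in km (1 km = 1000 m; k in km⁻¹ = k in m⁻¹ × 1000):
phi(1.3) = 0.49·e^(−0.331×1.3) = 0.3187
phi(3.1) = 0.49·e^(−0.331×3.1) = 0.1756
Δphi = 0.3187 − 0.1756 = 0.1430

0.143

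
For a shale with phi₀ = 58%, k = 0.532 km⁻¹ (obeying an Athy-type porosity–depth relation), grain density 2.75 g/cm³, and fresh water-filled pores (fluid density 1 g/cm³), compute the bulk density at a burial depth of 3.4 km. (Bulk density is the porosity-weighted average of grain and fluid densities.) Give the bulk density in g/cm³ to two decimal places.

Porosity at depth: phi = 0.58·exp(−0.532×3.4) = 0.58×0.1639 = 0.0950
Bulk density: ρ_b = (1−phi)ρ_g + phi·ρ_f = 0.9050×2.75 + 0.0950×1
       = 2.489 + 0.095 = 2.584 g/cm³

2.58 g/cm³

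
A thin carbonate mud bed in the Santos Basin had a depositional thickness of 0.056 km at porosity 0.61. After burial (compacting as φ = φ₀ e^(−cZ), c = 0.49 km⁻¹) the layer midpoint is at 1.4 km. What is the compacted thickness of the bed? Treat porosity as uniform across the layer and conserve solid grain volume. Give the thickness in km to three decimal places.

0.032 km

Porosity at 1.4 km: φ = 0.61·exp(−0.49×1.4) = 0.3072
Solid-volume conservation: h(1−φ) = h₀(1−φ₀) ⇒ h = h₀·(1−φ₀)/(1−φ)
h = 0.056 × (1 − 0.61)/(1 − 0.3072) = 0.056 × 0.5629 = 0.0315 km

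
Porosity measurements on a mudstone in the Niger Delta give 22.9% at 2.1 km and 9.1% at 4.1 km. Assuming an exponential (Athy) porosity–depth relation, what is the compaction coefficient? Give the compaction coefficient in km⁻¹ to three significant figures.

Athy: n(Z) = n₀ e^(−βZ) ⇒ n₁/n₂ = e^{β(Z₂−Z₁)} ⇒ β = ln(n₁/n₂)/(Z₂−Z₁)
β = ln(0.229/0.091) / (4.1 − 2.1) = ln(2.516) / 2 = 0.9229 / 2 = 0.4614 km⁻¹

0.461 km⁻¹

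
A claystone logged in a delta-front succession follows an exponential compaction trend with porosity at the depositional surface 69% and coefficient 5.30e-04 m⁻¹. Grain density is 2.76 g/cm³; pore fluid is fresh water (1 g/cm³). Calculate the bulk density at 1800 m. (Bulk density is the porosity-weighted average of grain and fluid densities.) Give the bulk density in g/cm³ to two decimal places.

Working in km (1 km = 1000 m; c in km⁻¹ = c in m⁻¹ × 1000):
Porosity at depth: φ = 0.69·exp(−0.53×1.8) = 0.69×0.3852 = 0.2658
Bulk density: ρ_b = (1−φ)ρ_g + φ·ρ_f = 0.7342×2.76 + 0.2658×1
       = 2.026 + 0.266 = 2.292 g/cm³

2.29 g/cm³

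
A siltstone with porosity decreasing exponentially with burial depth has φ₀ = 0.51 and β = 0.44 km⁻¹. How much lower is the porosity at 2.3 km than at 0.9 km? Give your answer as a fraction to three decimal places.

φ(0.9) = 0.51·e^(−0.44×0.9) = 0.3432
φ(2.3) = 0.51·e^(−0.44×2.3) = 0.1854
Δφ = 0.3432 − 0.1854 = 0.1579

0.158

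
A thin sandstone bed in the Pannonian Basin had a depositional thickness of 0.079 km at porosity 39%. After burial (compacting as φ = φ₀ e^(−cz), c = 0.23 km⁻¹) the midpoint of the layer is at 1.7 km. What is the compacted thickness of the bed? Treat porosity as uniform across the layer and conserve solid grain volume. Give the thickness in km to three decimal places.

0.065 km

Porosity at 1.7 km: φ = 0.39·exp(−0.23×1.7) = 0.2638
Solid-volume conservation: h(1−φ) = h₀(1−φ₀) ⇒ h = h₀·(1−φ₀)/(1−φ)
h = 0.079 × (1 − 0.39)/(1 − 0.2638) = 0.079 × 0.8286 = 0.0655 km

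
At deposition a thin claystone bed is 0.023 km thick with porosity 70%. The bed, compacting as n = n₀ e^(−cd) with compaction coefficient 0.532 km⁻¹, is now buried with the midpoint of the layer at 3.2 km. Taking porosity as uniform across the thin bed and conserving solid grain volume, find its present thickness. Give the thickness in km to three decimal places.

0.008 km

Porosity at 3.2 km: n = 0.7·exp(−0.532×3.2) = 0.1276
Solid-volume conservation: h(1−n) = h₀(1−n₀) ⇒ h = h₀·(1−n₀)/(1−n)
h = 0.023 × (1 − 0.7)/(1 − 0.1276) = 0.023 × 0.3439 = 0.0079 km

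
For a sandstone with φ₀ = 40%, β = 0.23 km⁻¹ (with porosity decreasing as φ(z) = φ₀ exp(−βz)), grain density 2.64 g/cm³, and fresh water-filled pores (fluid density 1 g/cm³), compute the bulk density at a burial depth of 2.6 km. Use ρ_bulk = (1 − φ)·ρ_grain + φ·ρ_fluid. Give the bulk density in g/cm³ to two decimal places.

2.28 g/cm³

Porosity at depth: φ = 0.4·exp(−0.23×2.6) = 0.4×0.5499 = 0.2200
Bulk density: ρ_b = (1−φ)ρ_g + φ·ρ_f = 0.7800×2.64 + 0.2200×1
       = 2.059 + 0.220 = 2.279 g/cm³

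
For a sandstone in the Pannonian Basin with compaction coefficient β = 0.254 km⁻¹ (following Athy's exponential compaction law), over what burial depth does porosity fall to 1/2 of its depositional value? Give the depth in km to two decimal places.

n/n₀ = 1/2 ⇒ exp(−β·z) = 1/2 ⇒ z = ln(2) / β
z = 0.6931 / 0.254 = 2.729 km

2.73 km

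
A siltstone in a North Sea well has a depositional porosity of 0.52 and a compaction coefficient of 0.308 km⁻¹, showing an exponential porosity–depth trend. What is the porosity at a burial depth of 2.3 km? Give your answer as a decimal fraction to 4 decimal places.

0.2561

phi = phi₀·exp(−k·z) = 0.52 × exp(−0.308 × 2.3) = 0.52 × exp(−0.7084)
  = 0.52 × 0.4924 = 0.2561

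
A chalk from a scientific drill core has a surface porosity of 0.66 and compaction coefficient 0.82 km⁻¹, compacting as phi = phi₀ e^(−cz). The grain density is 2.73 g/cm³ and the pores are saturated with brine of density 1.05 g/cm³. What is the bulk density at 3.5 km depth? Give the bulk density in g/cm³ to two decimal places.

Porosity at depth: phi = 0.66·exp(−0.82×3.5) = 0.66×0.0567 = 0.0374
Bulk density: ρ_b = (1−phi)ρ_g + phi·ρ_f = 0.9626×2.73 + 0.0374×1.05
       = 2.628 + 0.039 = 2.667 g/cm³

2.67 g/cm³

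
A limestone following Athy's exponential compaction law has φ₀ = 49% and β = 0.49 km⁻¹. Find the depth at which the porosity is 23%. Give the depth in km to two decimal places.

1.54 km

Invert Athy's law: Z = ln(φ₀/φ) / β
Z = ln(0.49/0.23) / 0.49 = ln(2.13) / 0.49 = 0.7563 / 0.49 = 1.544 km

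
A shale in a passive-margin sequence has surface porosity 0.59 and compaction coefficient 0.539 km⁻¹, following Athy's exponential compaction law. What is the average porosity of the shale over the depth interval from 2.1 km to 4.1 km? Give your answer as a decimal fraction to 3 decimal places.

⟨n⟩ = (1/(z₂−z₁)) ∫ n₀ e^(−βz) dz = n₀·(e^(−β·z₁) − e^(−β·z₂)) / (β·(z₂−z₁))
e^(−0.539×2.1) = 0.3224; e^(−0.539×4.1) = 0.1097
⟨n⟩ = 0.59 × (0.3224 − 0.1097) / (0.539 × 2) = 0.59 × 0.1973 = 0.1164

0.116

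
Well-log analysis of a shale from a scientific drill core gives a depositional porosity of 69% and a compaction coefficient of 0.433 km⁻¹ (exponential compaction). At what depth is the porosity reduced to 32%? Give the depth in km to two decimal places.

Invert Athy's law: Z = ln(φ₀/φ) / c
Z = ln(0.69/0.32) / 0.433 = ln(2.156) / 0.433 = 0.7684 / 0.433 = 1.775 km

1.77 km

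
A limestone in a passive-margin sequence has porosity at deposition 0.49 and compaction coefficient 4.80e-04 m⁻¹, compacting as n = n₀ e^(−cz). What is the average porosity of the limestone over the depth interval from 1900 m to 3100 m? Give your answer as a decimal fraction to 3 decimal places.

0.150

Working in km (1 km = 1000 m; c in km⁻¹ = c in m⁻¹ × 1000):
⟨n⟩ = (1/(z₂−z₁)) ∫ n₀ e^(−cz) dz = n₀·(e^(−c·z₁) − e^(−c·z₂)) / (c·(z₂−z₁))
e^(−0.48×1.9) = 0.4017; e^(−0.48×3.1) = 0.2258
⟨n⟩ = 0.49 × (0.4017 − 0.2258) / (0.48 × 1.2) = 0.49 × 0.3054 = 0.1496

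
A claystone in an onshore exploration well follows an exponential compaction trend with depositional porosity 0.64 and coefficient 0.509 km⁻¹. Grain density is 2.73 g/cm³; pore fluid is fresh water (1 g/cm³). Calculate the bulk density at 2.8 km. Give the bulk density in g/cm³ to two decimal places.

Porosity at depth: n = 0.64·exp(−0.509×2.8) = 0.64×0.2405 = 0.1539
Bulk density: ρ_b = (1−n)ρ_g + n·ρ_f = 0.8461×2.73 + 0.1539×1
       = 2.310 + 0.154 = 2.464 g/cm³

2.46 g/cm³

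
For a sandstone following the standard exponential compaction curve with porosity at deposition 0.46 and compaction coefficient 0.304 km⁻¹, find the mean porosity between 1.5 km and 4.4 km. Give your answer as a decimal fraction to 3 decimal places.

⟨n⟩ = (1/(z₂−z₁)) ∫ n₀ e^(−kz) dz = n₀·(e^(−k·z₁) − e^(−k·z₂)) / (k·(z₂−z₁))
e^(−0.304×1.5) = 0.6338; e^(−0.304×4.4) = 0.2625
⟨n⟩ = 0.46 × (0.6338 − 0.2625) / (0.304 × 2.9) = 0.46 × 0.4212 = 0.1938

0.194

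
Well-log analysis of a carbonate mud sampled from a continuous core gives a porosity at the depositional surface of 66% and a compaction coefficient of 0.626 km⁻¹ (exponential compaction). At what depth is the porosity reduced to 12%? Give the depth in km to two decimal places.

2.72 km

Invert Athy's law: z = ln(φ₀/φ) / β
z = ln(0.66/0.12) / 0.626 = ln(5.5) / 0.626 = 1.7047 / 0.626 = 2.723 km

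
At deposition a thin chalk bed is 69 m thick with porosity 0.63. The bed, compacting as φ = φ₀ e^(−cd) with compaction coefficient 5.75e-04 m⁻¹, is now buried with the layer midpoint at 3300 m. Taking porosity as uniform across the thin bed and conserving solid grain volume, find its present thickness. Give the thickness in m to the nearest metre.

Working in km (1 km = 1000 m; c in km⁻¹ = c in m⁻¹ × 1000):
Porosity at 3.3 km: φ = 0.63·exp(−0.575×3.3) = 0.0945
Solid-volume conservation: h(1−φ) = h₀(1−φ₀) ⇒ h = h₀·(1−φ₀)/(1−φ)
h = 0.069 × (1 − 0.63)/(1 − 0.0945) = 0.069 × 0.4086 = 0.0282 km

28 m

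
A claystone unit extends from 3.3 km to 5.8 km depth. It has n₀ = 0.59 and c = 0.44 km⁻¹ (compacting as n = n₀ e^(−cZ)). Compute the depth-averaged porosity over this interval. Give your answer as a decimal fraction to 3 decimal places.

0.084

⟨n⟩ = (1/(Z₂−Z₁)) ∫ n₀ e^(−cZ) dZ = n₀·(e^(−c·Z₁) − e^(−c·Z₂)) / (c·(Z₂−Z₁))
e^(−0.44×3.3) = 0.2341; e^(−0.44×5.8) = 0.0779
⟨n⟩ = 0.59 × (0.2341 − 0.0779) / (0.44 × 2.5) = 0.59 × 0.1420 = 0.0838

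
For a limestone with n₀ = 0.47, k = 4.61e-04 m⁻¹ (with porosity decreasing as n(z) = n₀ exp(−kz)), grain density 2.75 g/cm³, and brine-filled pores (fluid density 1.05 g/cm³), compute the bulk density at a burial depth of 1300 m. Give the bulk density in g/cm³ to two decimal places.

2.31 g/cm³

Working in km (1 km = 1000 m; k in km⁻¹ = k in m⁻¹ × 1000):
Porosity at depth: n = 0.47·exp(−0.461×1.3) = 0.47×0.5492 = 0.2581
Bulk density: ρ_b = (1−n)ρ_g + n·ρ_f = 0.7419×2.75 + 0.2581×1.05
       = 2.040 + 0.271 = 2.311 g/cm³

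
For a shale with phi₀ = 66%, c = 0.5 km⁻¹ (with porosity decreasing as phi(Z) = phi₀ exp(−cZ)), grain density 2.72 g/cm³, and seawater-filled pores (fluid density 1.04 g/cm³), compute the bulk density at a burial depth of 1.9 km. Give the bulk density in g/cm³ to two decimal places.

Porosity at depth: phi = 0.66·exp(−0.5×1.9) = 0.66×0.3867 = 0.2552
Bulk density: ρ_b = (1−phi)ρ_g + phi·ρ_f = 0.7448×2.72 + 0.2552×1.04
       = 2.026 + 0.265 = 2.291 g/cm³

2.29 g/cm³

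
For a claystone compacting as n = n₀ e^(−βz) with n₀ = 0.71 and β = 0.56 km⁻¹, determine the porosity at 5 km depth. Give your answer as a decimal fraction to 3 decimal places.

0.043

n = n₀·exp(−β·z) = 0.71 × exp(−0.56 × 5) = 0.71 × exp(−2.8)
  = 0.71 × 0.0608 = 0.0432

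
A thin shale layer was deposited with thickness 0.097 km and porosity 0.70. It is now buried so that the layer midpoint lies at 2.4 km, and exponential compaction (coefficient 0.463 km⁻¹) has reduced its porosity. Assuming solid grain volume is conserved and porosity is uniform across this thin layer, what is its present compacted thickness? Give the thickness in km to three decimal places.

Porosity at 2.4 km: phi = 0.7·exp(−0.463×2.4) = 0.2304
Solid-volume conservation: h(1−phi) = h₀(1−phi₀) ⇒ h = h₀·(1−phi₀)/(1−phi)
h = 0.097 × (1 − 0.7)/(1 − 0.2304) = 0.097 × 0.3898 = 0.0378 km

0.038 km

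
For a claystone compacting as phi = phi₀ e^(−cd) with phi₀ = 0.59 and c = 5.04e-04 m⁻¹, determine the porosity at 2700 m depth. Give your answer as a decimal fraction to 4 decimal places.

Working in km (1 km = 1000 m; c in km⁻¹ = c in m⁻¹ × 1000):
phi = phi₀·exp(−c·d) = 0.59 × exp(−0.504 × 2.7) = 0.59 × exp(−1.361)
  = 0.59 × 0.2565 = 0.1513

0.1513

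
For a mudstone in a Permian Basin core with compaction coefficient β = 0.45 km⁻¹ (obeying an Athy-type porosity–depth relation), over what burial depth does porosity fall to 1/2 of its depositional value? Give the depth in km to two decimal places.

n/n₀ = 1/2 ⇒ exp(−β·z) = 1/2 ⇒ z = ln(2) / β
z = 0.6931 / 0.45 = 1.540 km

1.54 km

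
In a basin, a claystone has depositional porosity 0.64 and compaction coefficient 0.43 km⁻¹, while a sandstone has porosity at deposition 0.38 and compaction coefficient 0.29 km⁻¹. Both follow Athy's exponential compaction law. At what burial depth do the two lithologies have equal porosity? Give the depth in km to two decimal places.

3.72 km

Set phi₀ₐ e^(−cₐZ) = phi₀ᵦ e^(−cᵦZ) ⇒ ln(phi₀ₐ/phi₀ᵦ) = (cₐ − cᵦ)·Z
Z = ln(0.64/0.38) / (0.43 − 0.29) = 0.5213 / 0.14 = 3.724 km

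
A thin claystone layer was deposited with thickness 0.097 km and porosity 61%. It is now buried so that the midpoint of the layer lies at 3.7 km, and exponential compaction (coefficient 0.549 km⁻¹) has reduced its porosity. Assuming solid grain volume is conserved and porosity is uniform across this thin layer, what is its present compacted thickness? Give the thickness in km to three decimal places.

0.041 km

Porosity at 3.7 km: φ = 0.61·exp(−0.549×3.7) = 0.0800
Solid-volume conservation: h(1−φ) = h₀(1−φ₀) ⇒ h = h₀·(1−φ₀)/(1−φ)
h = 0.097 × (1 − 0.61)/(1 − 0.0800) = 0.097 × 0.4239 = 0.0411 km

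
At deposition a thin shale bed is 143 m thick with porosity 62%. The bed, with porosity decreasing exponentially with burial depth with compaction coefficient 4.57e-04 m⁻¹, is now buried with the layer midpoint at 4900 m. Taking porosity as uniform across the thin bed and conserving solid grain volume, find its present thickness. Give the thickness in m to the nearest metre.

Working in km (1 km = 1000 m; c in km⁻¹ = c in m⁻¹ × 1000):
Porosity at 4.9 km: phi = 0.62·exp(−0.457×4.9) = 0.0661
Solid-volume conservation: h(1−phi) = h₀(1−phi₀) ⇒ h = h₀·(1−phi₀)/(1−phi)
h = 0.143 × (1 − 0.62)/(1 − 0.0661) = 0.143 × 0.4069 = 0.0582 km

58 m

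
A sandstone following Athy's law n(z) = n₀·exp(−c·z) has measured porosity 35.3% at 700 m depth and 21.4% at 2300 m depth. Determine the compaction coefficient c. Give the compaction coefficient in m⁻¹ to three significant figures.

0.000313 m⁻¹

Working in km (1 km = 1000 m; c in km⁻¹ = c in m⁻¹ × 1000):
Athy: n(z) = n₀ e^(−cz) ⇒ n₁/n₂ = e^{c(z₂−z₁)} ⇒ c = ln(n₁/n₂)/(z₂−z₁)
c = ln(0.353/0.214) / (2.3 − 0.7) = ln(1.65) / 1.6 = 0.5005 / 1.6 = 0.3128 km⁻¹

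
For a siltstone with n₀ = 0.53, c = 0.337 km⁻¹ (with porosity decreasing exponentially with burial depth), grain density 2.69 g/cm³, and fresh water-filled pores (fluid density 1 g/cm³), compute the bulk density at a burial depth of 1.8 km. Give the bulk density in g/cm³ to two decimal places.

2.20 g/cm³

Porosity at depth: n = 0.53·exp(−0.337×1.8) = 0.53×0.5452 = 0.2890
Bulk density: ρ_b = (1−n)ρ_g + n·ρ_f = 0.7110×2.69 + 0.2890×1
       = 1.913 + 0.289 = 2.202 g/cm³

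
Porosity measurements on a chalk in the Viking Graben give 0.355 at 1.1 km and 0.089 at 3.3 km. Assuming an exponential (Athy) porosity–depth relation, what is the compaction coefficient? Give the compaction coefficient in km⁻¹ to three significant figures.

Athy: phi(z) = phi₀ e^(−βz) ⇒ phi₁/phi₂ = e^{β(z₂−z₁)} ⇒ β = ln(phi₁/phi₂)/(z₂−z₁)
β = ln(0.355/0.089) / (3.3 − 1.1) = ln(3.989) / 2.2 = 1.3835 / 2.2 = 0.6289 km⁻¹

0.629 km⁻¹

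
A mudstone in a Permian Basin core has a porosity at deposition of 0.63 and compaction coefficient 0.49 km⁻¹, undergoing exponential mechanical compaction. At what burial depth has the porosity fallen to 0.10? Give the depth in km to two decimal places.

Invert Athy's law: Z = ln(n₀/n) / c
Z = ln(0.63/0.1) / 0.49 = ln(6.3) / 0.49 = 1.8405 / 0.49 = 3.756 km

3.76 km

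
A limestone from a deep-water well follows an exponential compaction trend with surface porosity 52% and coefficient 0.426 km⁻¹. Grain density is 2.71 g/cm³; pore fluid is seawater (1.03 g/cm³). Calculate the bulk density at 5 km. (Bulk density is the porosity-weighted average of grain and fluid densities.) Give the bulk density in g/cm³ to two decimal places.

2.61 g/cm³

Porosity at depth: n = 0.52·exp(−0.426×5) = 0.52×0.1188 = 0.0618
Bulk density: ρ_b = (1−n)ρ_g + n·ρ_f = 0.9382×2.71 + 0.0618×1.03
       = 2.543 + 0.064 = 2.606 g/cm³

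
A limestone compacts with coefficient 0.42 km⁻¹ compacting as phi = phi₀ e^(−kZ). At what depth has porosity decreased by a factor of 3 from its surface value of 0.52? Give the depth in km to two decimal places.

2.62 km

phi/phi₀ = 1/3 ⇒ exp(−k·Z) = 1/3 ⇒ Z = ln(3) / k
Z = 1.0986 / 0.42 = 2.616 km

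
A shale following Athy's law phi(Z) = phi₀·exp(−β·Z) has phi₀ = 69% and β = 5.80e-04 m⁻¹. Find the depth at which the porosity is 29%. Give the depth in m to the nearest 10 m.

Working in km (1 km = 1000 m; β in km⁻¹ = β in m⁻¹ × 1000):
Invert Athy's law: Z = ln(phi₀/phi) / β
Z = ln(0.69/0.29) / 0.58 = ln(2.379) / 0.58 = 0.8668 / 0.58 = 1.495 km

1490 m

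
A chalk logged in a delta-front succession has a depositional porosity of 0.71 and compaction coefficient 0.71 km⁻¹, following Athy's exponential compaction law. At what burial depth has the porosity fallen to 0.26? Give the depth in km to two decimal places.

1.41 km

Invert Athy's law: z = ln(phi₀/phi) / k
z = ln(0.71/0.26) / 0.71 = ln(2.731) / 0.71 = 1.0046 / 0.71 = 1.415 km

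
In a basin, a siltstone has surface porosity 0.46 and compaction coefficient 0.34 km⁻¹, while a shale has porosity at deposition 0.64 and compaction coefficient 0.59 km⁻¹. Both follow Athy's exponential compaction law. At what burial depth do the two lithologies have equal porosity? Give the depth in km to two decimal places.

Set φ₀ₐ e^(−cₐd) = φ₀ᵦ e^(−cᵦd) ⇒ ln(φ₀ₐ/φ₀ᵦ) = (cₐ − cᵦ)·d
d = ln(0.46/0.64) / (0.34 − 0.59) = -0.3302 / -0.25 = 1.321 km

1.32 km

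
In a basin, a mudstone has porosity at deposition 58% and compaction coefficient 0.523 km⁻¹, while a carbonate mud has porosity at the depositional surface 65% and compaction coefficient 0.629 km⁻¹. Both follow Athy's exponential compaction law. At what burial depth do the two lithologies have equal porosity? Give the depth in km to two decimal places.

1.07 km

Set n₀ₐ e^(−βₐZ) = n₀ᵦ e^(−βᵦZ) ⇒ ln(n₀ₐ/n₀ᵦ) = (βₐ − βᵦ)·Z
Z = ln(0.58/0.65) / (0.523 − 0.629) = -0.1139 / -0.106 = 1.075 km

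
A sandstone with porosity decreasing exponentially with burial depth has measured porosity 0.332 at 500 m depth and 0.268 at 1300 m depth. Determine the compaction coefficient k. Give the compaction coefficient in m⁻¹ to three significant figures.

Working in km (1 km = 1000 m; k in km⁻¹ = k in m⁻¹ × 1000):
Athy: n(z) = n₀ e^(−kz) ⇒ n₁/n₂ = e^{k(z₂−z₁)} ⇒ k = ln(n₁/n₂)/(z₂−z₁)
k = ln(0.332/0.268) / (1.3 − 0.5) = ln(1.239) / 0.8 = 0.2141 / 0.8 = 0.2677 km⁻¹

0.000268 m⁻¹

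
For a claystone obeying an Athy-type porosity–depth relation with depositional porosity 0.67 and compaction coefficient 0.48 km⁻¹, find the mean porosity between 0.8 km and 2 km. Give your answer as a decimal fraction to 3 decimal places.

⟨n⟩ = (1/(d₂−d₁)) ∫ n₀ e^(−βd) dd = n₀·(e^(−β·d₁) − e^(−β·d₂)) / (β·(d₂−d₁))
e^(−0.48×0.8) = 0.6811; e^(−0.48×2) = 0.3829
⟨n⟩ = 0.67 × (0.6811 − 0.3829) / (0.48 × 1.2) = 0.67 × 0.5178 = 0.3469

0.347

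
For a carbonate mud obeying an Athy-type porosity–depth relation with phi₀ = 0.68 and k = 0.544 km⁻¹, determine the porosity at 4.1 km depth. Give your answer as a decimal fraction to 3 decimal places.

0.073

phi = phi₀·exp(−k·d) = 0.68 × exp(−0.544 × 4.1) = 0.68 × exp(−2.23)
  = 0.68 × 0.1075 = 0.0731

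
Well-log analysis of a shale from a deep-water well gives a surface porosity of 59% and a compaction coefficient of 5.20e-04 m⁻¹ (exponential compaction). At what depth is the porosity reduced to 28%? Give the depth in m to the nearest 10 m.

Working in km (1 km = 1000 m; β in km⁻¹ = β in m⁻¹ × 1000):
Invert Athy's law: Z = ln(φ₀/φ) / β
Z = ln(0.59/0.28) / 0.52 = ln(2.107) / 0.52 = 0.7453 / 0.52 = 1.433 km

1430 m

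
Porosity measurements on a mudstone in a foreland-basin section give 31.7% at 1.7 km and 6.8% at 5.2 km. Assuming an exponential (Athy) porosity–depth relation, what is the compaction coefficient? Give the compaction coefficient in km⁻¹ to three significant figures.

Athy: n(Z) = n₀ e^(−cZ) ⇒ n₁/n₂ = e^{c(Z₂−Z₁)} ⇒ c = ln(n₁/n₂)/(Z₂−Z₁)
c = ln(0.317/0.068) / (5.2 − 1.7) = ln(4.662) / 3.5 = 1.5394 / 3.5 = 0.4398 km⁻¹

0.440 km⁻¹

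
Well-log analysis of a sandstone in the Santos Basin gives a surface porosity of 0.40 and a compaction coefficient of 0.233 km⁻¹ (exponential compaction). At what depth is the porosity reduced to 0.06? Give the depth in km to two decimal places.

Invert Athy's law: d = ln(phi₀/phi) / c
d = ln(0.4/0.06) / 0.233 = ln(6.667) / 0.233 = 1.8971 / 0.233 = 8.142 km

8.14 km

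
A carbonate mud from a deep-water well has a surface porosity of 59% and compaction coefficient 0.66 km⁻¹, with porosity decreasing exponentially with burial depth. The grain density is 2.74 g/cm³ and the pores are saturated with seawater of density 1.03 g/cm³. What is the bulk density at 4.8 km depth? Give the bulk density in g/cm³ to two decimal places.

2.70 g/cm³

Porosity at depth: phi = 0.59·exp(−0.66×4.8) = 0.59×0.0421 = 0.0248
Bulk density: ρ_b = (1−phi)ρ_g + phi·ρ_f = 0.9752×2.74 + 0.0248×1.03
       = 2.672 + 0.026 = 2.698 g/cm³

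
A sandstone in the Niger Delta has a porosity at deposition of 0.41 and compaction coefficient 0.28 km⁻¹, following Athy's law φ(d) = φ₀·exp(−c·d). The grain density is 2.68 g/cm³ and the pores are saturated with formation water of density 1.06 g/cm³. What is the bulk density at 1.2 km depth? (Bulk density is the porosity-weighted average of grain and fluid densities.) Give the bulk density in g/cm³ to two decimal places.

2.21 g/cm³

Porosity at depth: φ = 0.41·exp(−0.28×1.2) = 0.41×0.7146 = 0.2930
Bulk density: ρ_b = (1−φ)ρ_g + φ·ρ_f = 0.7070×2.68 + 0.2930×1.06
       = 1.895 + 0.311 = 2.205 g/cm³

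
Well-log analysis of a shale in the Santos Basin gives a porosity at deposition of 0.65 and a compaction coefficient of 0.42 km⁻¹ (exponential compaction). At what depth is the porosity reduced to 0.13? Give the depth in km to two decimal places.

Invert Athy's law: Z = ln(φ₀/φ) / k
Z = ln(0.65/0.13) / 0.42 = ln(5) / 0.42 = 1.6094 / 0.42 = 3.832 km

3.83 km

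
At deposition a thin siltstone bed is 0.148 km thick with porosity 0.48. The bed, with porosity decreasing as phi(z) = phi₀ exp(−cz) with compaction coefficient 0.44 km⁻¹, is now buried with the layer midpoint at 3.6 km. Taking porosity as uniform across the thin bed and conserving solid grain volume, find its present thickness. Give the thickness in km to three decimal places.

Porosity at 3.6 km: phi = 0.48·exp(−0.44×3.6) = 0.0985
Solid-volume conservation: h(1−phi) = h₀(1−phi₀) ⇒ h = h₀·(1−phi₀)/(1−phi)
h = 0.148 × (1 − 0.48)/(1 − 0.0985) = 0.148 × 0.5768 = 0.0854 km

0.085 km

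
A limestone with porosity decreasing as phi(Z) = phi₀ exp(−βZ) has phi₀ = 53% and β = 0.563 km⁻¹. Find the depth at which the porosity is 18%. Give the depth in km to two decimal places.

Invert Athy's law: Z = ln(phi₀/phi) / β
Z = ln(0.53/0.18) / 0.563 = ln(2.944) / 0.563 = 1.0799 / 0.563 = 1.918 km

1.92 km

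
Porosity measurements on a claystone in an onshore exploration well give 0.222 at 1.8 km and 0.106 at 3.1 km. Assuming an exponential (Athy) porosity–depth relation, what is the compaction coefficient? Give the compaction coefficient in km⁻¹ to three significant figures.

0.569 km⁻¹

Athy: phi(d) = phi₀ e^(−cd) ⇒ phi₁/phi₂ = e^{c(d₂−d₁)} ⇒ c = ln(phi₁/phi₂)/(d₂−d₁)
c = ln(0.222/0.106) / (3.1 − 1.8) = ln(2.094) / 1.3 = 0.7392 / 1.3 = 0.5686 km⁻¹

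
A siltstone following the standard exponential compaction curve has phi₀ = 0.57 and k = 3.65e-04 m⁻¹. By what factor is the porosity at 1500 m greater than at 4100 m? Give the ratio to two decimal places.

2.58

Working in km (1 km = 1000 m; k in km⁻¹ = k in m⁻¹ × 1000):
phi(Z₁)/phi(Z₂) = e^(−k·Z₁)/e^(−k·Z₂) = e^{k(Z₂−Z₁)}
= exp(0.365 × 2.6) = exp(0.949) = 2.5831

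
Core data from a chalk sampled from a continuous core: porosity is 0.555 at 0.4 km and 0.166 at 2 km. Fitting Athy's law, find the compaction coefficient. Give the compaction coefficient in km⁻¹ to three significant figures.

0.754 km⁻¹

Athy: φ(z) = φ₀ e^(−cz) ⇒ φ₁/φ₂ = e^{c(z₂−z₁)} ⇒ c = ln(φ₁/φ₂)/(z₂−z₁)
c = ln(0.555/0.166) / (2 − 0.4) = ln(3.343) / 1.6 = 1.2070 / 1.6 = 0.7544 km⁻¹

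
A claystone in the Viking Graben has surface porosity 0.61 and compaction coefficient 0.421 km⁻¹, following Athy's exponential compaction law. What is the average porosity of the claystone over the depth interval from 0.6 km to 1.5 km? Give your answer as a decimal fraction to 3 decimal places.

⟨n⟩ = (1/(d₂−d₁)) ∫ n₀ e^(−cd) dd = n₀·(e^(−c·d₁) − e^(−c·d₂)) / (c·(d₂−d₁))
e^(−0.421×0.6) = 0.7768; e^(−0.421×1.5) = 0.5318
⟨n⟩ = 0.61 × (0.7768 − 0.5318) / (0.421 × 0.9) = 0.61 × 0.6466 = 0.3944

0.394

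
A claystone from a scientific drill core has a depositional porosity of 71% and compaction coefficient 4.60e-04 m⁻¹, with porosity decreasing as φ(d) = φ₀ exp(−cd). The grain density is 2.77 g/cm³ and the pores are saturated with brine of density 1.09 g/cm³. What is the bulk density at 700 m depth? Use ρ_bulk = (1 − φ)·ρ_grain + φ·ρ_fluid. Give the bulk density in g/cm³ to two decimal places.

Working in km (1 km = 1000 m; c in km⁻¹ = c in m⁻¹ × 1000):
Porosity at depth: φ = 0.71·exp(−0.46×0.7) = 0.71×0.7247 = 0.5145
Bulk density: ρ_b = (1−φ)ρ_g + φ·ρ_f = 0.4855×2.77 + 0.5145×1.09
       = 1.345 + 0.561 = 1.906 g/cm³

1.91 g/cm³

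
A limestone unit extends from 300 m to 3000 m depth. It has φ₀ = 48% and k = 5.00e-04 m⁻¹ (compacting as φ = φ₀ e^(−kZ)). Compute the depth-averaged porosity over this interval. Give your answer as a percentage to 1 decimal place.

Working in km (1 km = 1000 m; k in km⁻¹ = k in m⁻¹ × 1000):
⟨φ⟩ = (1/(Z₂−Z₁)) ∫ φ₀ e^(−kZ) dZ = φ₀·(e^(−k·Z₁) − e^(−k·Z₂)) / (k·(Z₂−Z₁))
e^(−0.5×0.3) = 0.8607; e^(−0.5×3) = 0.2231
⟨φ⟩ = 0.48 × (0.8607 − 0.2231) / (0.5 × 2.7) = 0.48 × 0.4723 = 0.2267

22.7%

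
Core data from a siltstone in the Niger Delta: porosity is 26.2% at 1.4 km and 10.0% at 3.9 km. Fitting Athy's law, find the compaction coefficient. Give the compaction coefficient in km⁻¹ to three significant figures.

Athy: phi(Z) = phi₀ e^(−kZ) ⇒ phi₁/phi₂ = e^{k(Z₂−Z₁)} ⇒ k = ln(phi₁/phi₂)/(Z₂−Z₁)
k = ln(0.262/0.1) / (3.9 − 1.4) = ln(2.62) / 2.5 = 0.9632 / 2.5 = 0.3853 km⁻¹

0.385 km⁻¹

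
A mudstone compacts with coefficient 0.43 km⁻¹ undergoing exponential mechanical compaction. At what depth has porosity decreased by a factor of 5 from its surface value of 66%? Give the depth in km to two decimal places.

φ/φ₀ = 1/5 ⇒ exp(−c·d) = 1/5 ⇒ d = ln(5) / c
d = 1.6094 / 0.43 = 3.743 km

3.74 km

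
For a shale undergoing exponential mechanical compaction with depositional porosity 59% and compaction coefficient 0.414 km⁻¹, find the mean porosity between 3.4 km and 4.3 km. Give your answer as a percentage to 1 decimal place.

⟨φ⟩ = (1/(d₂−d₁)) ∫ φ₀ e^(−cd) dd = φ₀·(e^(−c·d₁) − e^(−c·d₂)) / (c·(d₂−d₁))
e^(−0.414×3.4) = 0.2447; e^(−0.414×4.3) = 0.1686
⟨φ⟩ = 0.59 × (0.2447 − 0.1686) / (0.414 × 0.9) = 0.59 × 0.2043 = 0.1205

12.1%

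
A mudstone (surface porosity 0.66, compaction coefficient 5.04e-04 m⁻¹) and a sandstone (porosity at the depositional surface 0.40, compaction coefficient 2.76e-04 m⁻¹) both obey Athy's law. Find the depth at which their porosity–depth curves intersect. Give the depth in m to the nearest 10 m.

2200 m

Working in km (1 km = 1000 m; k in km⁻¹ = k in m⁻¹ × 1000):
Set φ₀ₐ e^(−kₐZ) = φ₀ᵦ e^(−kᵦZ) ⇒ ln(φ₀ₐ/φ₀ᵦ) = (kₐ − kᵦ)·Z
Z = ln(0.66/0.4) / (0.504 − 0.276) = 0.5008 / 0.228 = 2.196 km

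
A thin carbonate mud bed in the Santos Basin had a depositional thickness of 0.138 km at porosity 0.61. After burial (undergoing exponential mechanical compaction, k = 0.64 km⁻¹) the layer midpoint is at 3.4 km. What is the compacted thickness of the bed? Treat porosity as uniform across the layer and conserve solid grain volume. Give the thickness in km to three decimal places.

0.058 km

Porosity at 3.4 km: phi = 0.61·exp(−0.64×3.4) = 0.0692
Solid-volume conservation: h(1−phi) = h₀(1−phi₀) ⇒ h = h₀·(1−phi₀)/(1−phi)
h = 0.138 × (1 − 0.61)/(1 − 0.0692) = 0.138 × 0.4190 = 0.0578 km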